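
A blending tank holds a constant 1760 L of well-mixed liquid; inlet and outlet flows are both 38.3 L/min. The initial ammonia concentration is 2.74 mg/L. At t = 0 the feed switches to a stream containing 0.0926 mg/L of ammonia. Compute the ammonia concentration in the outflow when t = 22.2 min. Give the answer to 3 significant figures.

Transient balance on the dissolved component: V dC/dt = Q(C_in − C).
Rewrite as dC/dt + C/τ = C_in/τ, τ = V/Q = 45.953 min.
Solution: C(t) = C_in + (C₀ − C_in) e^(−t/τ).
C(22.2) = 0.0926 + (2.74 − 0.0926)·e^(−22.2/45.953) = 0.0926 + (2.6474)·0.61687 = 1.7257 mg/L.

1.73 mg/L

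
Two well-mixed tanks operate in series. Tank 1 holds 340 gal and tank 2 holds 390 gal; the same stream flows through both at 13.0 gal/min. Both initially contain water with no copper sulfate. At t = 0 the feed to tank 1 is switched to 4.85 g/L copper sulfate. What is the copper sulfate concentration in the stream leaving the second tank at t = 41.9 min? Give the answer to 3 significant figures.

2.13 g/L

Species balance on tank i: dCᵢ/dt = (Cᵢ₋₁ − Cᵢ)/τᵢ with τᵢ = Vᵢ/Q.
τ₁ = 340/13.0 = 26.154 min; τ₂ = 390/13.0 = 30.000 min.
Solving the cascade with C₁(0)=C₂(0)=0 gives C₂(t) = C_in[1 − (τ₁ e^(−t/τ₁) − τ₂ e^(−t/τ₂))/(τ₁ − τ₂)].
At t = 41.9: e^(−t/τ₁) = 0.20148, e^(−t/τ₂) = 0.24742.
C₂ = 4.85·[1 − (26.154·0.20148 − 30.000·0.24742)/(-3.8462)] = 4.85·0.44019 = 2.1349 g/L.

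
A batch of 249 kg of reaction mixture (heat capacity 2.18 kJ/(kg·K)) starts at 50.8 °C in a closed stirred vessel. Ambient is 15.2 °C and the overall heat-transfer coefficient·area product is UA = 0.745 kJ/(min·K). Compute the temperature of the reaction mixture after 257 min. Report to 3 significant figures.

Lumped-capacitance energy balance: M c_p dT/dt = UA(T_amb − T).
dT/dt = (T_ss − T)/τ with T_ss = T_amb = 15.200 °C, τ = M c_p/UA = 249·2.18/0.745 = 728.62 min.
T approaches T_ss exponentially: T(t) = T_ss + (T₀ − T_ss) e^(−t/τ).
T(257) = 15.200 + (35.600)·0.70277 = 40.219 °C.

40.2 °C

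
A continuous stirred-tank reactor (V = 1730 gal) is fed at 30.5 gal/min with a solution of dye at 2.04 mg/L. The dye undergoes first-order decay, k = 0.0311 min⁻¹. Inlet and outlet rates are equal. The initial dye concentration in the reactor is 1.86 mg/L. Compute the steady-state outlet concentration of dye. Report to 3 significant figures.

0.738 mg/L

V dC/dt = Q(C_in − C) − k V C.
Steady state (dC/dt = 0): C_ss = Q C_in/(Q + kV) = C_in/(1 + kV/Q).
C_ss = 30.5·2.04/(30.5 + 0.0311·1730) = 62.220/84.303 = 0.73805 mg/L.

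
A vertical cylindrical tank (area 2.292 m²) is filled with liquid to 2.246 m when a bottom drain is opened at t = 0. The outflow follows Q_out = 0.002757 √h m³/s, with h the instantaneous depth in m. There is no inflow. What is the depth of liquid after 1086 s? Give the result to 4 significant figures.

0.7149 m

Volume balance on the tank: A dh/dt = −0.002757 √h.
Separate and integrate: 2(√h − √h₀) = −(0.002757/A) t.
√h = √2.246 − 0.002757·1086/(2·2.292) = 1.49867 − 0.653164 = 0.845502.
h = 0.845502² = 0.714874 m.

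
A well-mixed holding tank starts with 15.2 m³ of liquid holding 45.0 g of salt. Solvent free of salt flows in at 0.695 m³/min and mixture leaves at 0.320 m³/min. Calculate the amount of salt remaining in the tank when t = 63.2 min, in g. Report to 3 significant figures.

Total volume: dV/dt = Q_in − Q_out = 0.37500 m³/min, so V(t) = 15.2 + 0.37500 t and V(63.2) = 38.900 m³.
Species balance (pure solvent in): dm/dt = −Q_out · m/V(t).
dm/m = −Q_out dt/(V₀ + 0.37500 t); integrating gives ln(m/m₀) = −(Q_out/(Q_in−Q_out)) ln(V/V₀).
m = m₀ (V₀/V)^(Q_out/(Q_in−Q_out)) = 45.0 × (15.2/38.900)^(0.85333) = 20.182 g.

20.2 g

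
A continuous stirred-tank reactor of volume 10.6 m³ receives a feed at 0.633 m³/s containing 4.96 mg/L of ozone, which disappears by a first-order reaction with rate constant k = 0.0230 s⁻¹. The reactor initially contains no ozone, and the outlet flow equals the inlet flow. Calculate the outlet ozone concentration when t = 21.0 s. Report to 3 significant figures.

2.95 mg/L

V dC/dt = Q(C_in − C) − k V C.
This is linear with rate a = Q/V + k = 0.082717 s⁻¹.
C_ss = Q C_in/(Q + kV) = 3.5808 mg/L; C(t) = C_ss + (C₀ − C_ss) e^(−a t).
C(21.0) = 3.5808 + (-3.5808)·e^(−0.082717·21.0) = 3.5808 + (-3.5808)·0.17604 = 2.9505 mg/L.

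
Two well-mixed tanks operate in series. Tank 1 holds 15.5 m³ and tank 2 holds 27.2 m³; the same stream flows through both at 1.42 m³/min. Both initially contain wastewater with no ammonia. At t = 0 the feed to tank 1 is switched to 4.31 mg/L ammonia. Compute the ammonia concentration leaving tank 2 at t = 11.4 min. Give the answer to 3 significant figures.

0.794 mg/L

Each tank obeys Vᵢ dCᵢ/dt = Q(Cᵢ₋₁ − Cᵢ), so τᵢ = Vᵢ/Q.
τ₁ = 15.5/1.42 = 10.915 min; τ₂ = 27.2/1.42 = 19.155 min.
Solving the cascade with C₁(0)=C₂(0)=0 gives C₂(t) = C_in[1 − (τ₁ e^(−t/τ₁) − τ₂ e^(−t/τ₂))/(τ₁ − τ₂)].
At t = 11.4: e^(−t/τ₁) = 0.35191, e^(−t/τ₂) = 0.55148.
C₂ = 4.31·[1 − (10.915·0.35191 − 19.155·0.55148)/(-8.2394)] = 4.31·0.18413 = 0.79358 mg/L.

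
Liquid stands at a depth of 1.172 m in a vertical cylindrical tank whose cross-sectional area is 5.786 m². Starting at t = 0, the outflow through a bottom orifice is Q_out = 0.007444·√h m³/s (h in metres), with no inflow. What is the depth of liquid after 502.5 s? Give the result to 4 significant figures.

A dh/dt = −Q_out = −0.007444 √h.
Separate and integrate: 2(√h − √h₀) = −(0.007444/A) t.
√h = √1.172 − 0.007444·502.5/(2·5.786) = 1.08259 − 0.323247 = 0.759343.
h = 0.759343² = 0.576602 m.

0.5766 m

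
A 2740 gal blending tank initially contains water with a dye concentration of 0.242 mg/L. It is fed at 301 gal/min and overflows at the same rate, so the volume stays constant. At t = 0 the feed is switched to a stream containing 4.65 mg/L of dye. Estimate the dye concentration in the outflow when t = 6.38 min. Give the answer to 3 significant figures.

2.46 mg/L

Species balance on the tank: V dC/dt = Q(C_in − C).
So dC/dt = (C_in − C)/τ with τ = V/Q = 2740/301 = 9.1030 min.
Solution: C(t) = C_in + (C₀ − C_in) e^(−t/τ).
C(6.38) = 4.65 + (0.242 − 4.65)·e^(−6.38/9.1030) = 4.65 + (-4.4080)·0.49615 = 2.4630 mg/L.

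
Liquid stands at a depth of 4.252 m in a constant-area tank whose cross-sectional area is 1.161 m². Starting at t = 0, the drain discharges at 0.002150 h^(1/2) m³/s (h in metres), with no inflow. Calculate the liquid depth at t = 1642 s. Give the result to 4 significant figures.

0.2934 m

Accumulation of liquid (constant cross-section A): A dh/dt = −0.002150 √h.
This is separable: 2 d(√h)/dt = −0.002150/A, so √h = √h₀ − (0.002150/(2A)) t.
√h = √4.252 − 0.002150·1642/(2·1.161) = 2.06204 − 1.52037 = 0.541667.
h = 0.541667² = 0.293404 m.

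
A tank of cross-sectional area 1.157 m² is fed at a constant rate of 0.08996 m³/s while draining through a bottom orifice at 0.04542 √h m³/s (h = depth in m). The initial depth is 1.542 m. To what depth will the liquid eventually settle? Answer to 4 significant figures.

3.923 m

Level balance: A dh/dt = 0.08996 − 0.04542 √h. Setting dh/dt = 0:
Q_in = 0.04542 √h_ss ⇒ √h_ss = 0.08996/0.04542 = 1.98063.
h_ss = 1.98063² = 3.92288 m. (Since h₀ = 1.542 m < h_ss, the level will rise toward this value.)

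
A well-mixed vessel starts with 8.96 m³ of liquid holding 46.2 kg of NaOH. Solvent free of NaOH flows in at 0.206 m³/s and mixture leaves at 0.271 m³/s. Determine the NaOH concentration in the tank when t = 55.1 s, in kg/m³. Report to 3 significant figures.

1.02 kg/m³

Total volume: dV/dt = Q_in − Q_out = -0.065000 m³/s, so V(t) = 8.96 − 0.065000 t and V(55.1) = 5.3785 m³.
Species balance (pure solvent in): dm/dt = −Q_out · m/V(t).
Separate: dm/m = −Q_out dt/V(t) ⇒ ln(m/m₀) = −(Q_out/(Q_in−Q_out)) ln(V/V₀).
m = m₀ (V₀/V)^(Q_out/(Q_in−Q_out)) = 46.2 × (8.96/5.3785)^(-4.1692) = 5.5023 kg.
C = m/V = 5.5023/5.3785 = 1.0230 kg/m³.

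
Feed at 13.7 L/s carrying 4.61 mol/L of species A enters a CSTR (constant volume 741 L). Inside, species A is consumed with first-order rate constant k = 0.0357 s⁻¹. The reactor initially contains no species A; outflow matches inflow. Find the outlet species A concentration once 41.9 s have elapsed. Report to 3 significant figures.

1.41 mol/L

Accumulation = in − out − consumed: V dC/dt = Q C_in − Q C − k V C.
dC/dt = (Q/V) C_in − (Q/V + k) C; effective rate a = Q/V + k = 0.018489 + 0.0357 = 0.054189 s⁻¹.
C_ss = Q C_in/(Q + kV) = 1.5729 mol/L; C(t) = C_ss + (C₀ − C_ss) e^(−a t).
C(41.9) = 1.5729 + (-1.5729)·e^(−0.054189·41.9) = 1.5729 + (-1.5729)·0.10326 = 1.4105 mol/L.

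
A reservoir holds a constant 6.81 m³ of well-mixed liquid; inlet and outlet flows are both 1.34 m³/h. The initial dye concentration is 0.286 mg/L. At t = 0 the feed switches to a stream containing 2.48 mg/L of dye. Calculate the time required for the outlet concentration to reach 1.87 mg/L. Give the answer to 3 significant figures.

Accumulation = in − out for the solute gives V dC/dt = Q(C_in − C), so τ = V/Q = 5.0821 h.
C(t) = C_in + (C₀ − C_in) e^(−t/τ). Set C = 1.87 and solve for t:
e^(−t/τ) = (C − C_in)/(C₀ − C_in) = (1.87 − 2.48)/(0.286 − 2.48) = 0.27803
t = −τ ln(…) = 5.0821 × 1.2800 = 6.5052 h.

6.51 h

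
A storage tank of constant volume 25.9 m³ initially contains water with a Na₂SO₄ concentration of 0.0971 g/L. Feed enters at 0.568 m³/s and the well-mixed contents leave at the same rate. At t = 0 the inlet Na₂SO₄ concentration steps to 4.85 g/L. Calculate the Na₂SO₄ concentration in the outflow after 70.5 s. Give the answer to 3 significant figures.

3.84 g/L

Mass balance on the solute (V constant): V dC/dt = Q(C_in − C).
So dC/dt = (C_in − C)/τ with τ = V/Q = 25.9/0.568 = 45.599 s.
C approaches C_in exponentially: C(t) = C_in + (C₀ − C_in) e^(−t/τ).
C(70.5) = 4.85 + (0.0971 − 4.85)·e^(−70.5/45.599) = 4.85 + (-4.7529)·0.21308 = 3.8373 g/L.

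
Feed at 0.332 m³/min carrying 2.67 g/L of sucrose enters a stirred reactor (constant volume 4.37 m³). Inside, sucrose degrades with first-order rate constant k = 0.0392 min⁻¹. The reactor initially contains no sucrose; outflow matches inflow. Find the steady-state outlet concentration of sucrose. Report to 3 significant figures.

1.76 g/L

V dC/dt = Q(C_in − C) − k V C.
At steady state: 0 = Q C_in − (Q + kV) C_ss, so C_ss = Q C_in/(Q + kV).
C_ss = 0.332·2.67/(0.332 + 0.0392·4.37) = 0.88644/0.50330 = 1.7612 g/L.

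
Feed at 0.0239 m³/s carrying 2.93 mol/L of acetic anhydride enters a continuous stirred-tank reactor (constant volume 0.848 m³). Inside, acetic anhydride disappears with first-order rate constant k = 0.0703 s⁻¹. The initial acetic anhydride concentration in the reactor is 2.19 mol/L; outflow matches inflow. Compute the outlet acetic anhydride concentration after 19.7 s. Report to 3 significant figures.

1.03 mol/L

Species balance: V dC/dt = Q C_in − Q C − k V C.
dC/dt = (Q/V) C_in − (Q/V + k) C; effective rate a = Q/V + k = 0.028184 + 0.0703 = 0.098484 s⁻¹.
C_ss = Q C_in/(Q + kV) = 0.83850 mol/L; C(t) = C_ss + (C₀ − C_ss) e^(−a t).
C(19.7) = 0.83850 + (1.3515)·e^(−0.098484·19.7) = 0.83850 + (1.3515)·0.14368 = 1.0327 mol/L.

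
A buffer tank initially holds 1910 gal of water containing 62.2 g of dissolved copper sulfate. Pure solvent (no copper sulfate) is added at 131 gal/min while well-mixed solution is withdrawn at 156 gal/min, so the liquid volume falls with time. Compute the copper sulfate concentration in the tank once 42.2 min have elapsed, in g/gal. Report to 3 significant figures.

0.000483 g/gal

Let m(t) be the amount of copper sulfate. Volume: V(t) = V₀ + (Q_in − Q_out) t = 1910 − 25.000 t; V(42.2) = 855.00 gal.
Species balance (pure solvent in): dm/dt = −Q_out · m/V(t).
dm/m = −Q_out dt/(V₀ − 25.000 t); integrating gives ln(m/m₀) = −(Q_out/(Q_in−Q_out)) ln(V/V₀).
m = m₀ (V₀/V)^(Q_out/(Q_in−Q_out)) = 62.2 × (1910/855.00)^(-6.2400) = 0.41268 g.
C = m/V = 0.41268/855.00 = 0.00048266 g/gal.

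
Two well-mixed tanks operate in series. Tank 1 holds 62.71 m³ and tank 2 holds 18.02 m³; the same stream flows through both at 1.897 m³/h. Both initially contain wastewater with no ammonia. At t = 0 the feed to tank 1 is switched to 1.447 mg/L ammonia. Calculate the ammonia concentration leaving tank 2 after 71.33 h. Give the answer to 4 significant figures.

Each tank obeys Vᵢ dCᵢ/dt = Q(Cᵢ₋₁ − Cᵢ), so τᵢ = Vᵢ/Q.
τ₁ = 62.71/1.897 = 33.0575 h; τ₂ = 18.02/1.897 = 9.49921 h.
Tank 1: C₁ = C_in(1 − e^(−t/τ₁)). Tank 2 (τ₁ ≠ τ₂): C₂ = C_in[1 − (τ₁ e^(−t/τ₁) − τ₂ e^(−t/τ₂))/(τ₁ − τ₂)].
At t = 71.33: e^(−t/τ₁) = 0.115584, e^(−t/τ₂) = 0.000548104.
C₂ = 1.447·[1 − (33.0575·0.115584 − 9.49921·0.000548104)/(23.5582)] = 1.447·0.838031 = 1.21263 mg/L.

1.213 mg/L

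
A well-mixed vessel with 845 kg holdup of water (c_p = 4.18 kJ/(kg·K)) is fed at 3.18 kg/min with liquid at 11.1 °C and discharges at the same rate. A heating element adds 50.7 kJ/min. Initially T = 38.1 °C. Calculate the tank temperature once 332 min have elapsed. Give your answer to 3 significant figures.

21.6 °C

M c_p dT/dt = ṁ c_p (T_in − T) + Q̇.
τ = M/ṁ = 265.72 min; T_ss = T_in + Q̇/(ṁ c_p) = 11.1 + 50.7/(3.18·4.18) = 14.914 °C.
Integrating: T(t) = T_ss + (T₀ − T_ss) e^(−t/τ).
T(332) = 14.914 + (23.186)·e^(−332/265.72) = 14.914 + (23.186)·0.28667 = 21.561 °C.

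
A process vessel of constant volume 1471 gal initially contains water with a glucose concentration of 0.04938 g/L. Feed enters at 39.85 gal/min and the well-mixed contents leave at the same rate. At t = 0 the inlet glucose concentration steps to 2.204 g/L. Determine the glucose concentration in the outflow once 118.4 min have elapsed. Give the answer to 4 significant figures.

Mass balance on the solute (V constant): V dC/dt = Q(C_in − C).
Rewrite as dC/dt + C/τ = C_in/τ, τ = V/Q = 36.9134 min.
Solution: C(t) = C_in + (C₀ − C_in) e^(−t/τ).
C(118.4) = 2.204 + (0.04938 − 2.204)·e^(−118.4/36.9134) = 2.204 + (-2.15462)·0.0404574 = 2.11683 g/L.

2.117 g/L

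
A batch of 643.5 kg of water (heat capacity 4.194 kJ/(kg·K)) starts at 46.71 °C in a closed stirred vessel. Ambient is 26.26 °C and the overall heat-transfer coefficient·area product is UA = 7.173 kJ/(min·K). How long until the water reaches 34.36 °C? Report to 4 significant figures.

Lumped-capacitance energy balance: M c_p dT/dt = UA(T_amb − T).
τ = M c_p/UA = 376.250 min; T_ss = T_amb = 26.2600 °C.
T(t) = T_ss + (T₀ − T_ss)e^(−t/τ); set T = 34.36:
t = −τ ln[(T − T_ss)/(T₀ − T_ss)] = −376.250 · ln(0.396088) = 348.452 min.

348.5 min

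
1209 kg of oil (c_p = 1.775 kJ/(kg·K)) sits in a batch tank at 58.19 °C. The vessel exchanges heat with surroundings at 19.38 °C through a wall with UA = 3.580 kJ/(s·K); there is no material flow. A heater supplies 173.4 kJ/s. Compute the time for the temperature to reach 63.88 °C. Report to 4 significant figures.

536.1 s

Lumped-capacitance energy balance: M c_p dT/dt = UA(T_amb − T) + Q̇.
τ = M c_p/UA = 599.434 s; T_ss = T_amb + Q̇/UA = 19.38 + 173.4/3.580 = 67.8158 °C.
T(t) = T_ss + (T₀ − T_ss)e^(−t/τ); set T = 63.88:
t = −τ ln[(T − T_ss)/(T₀ − T_ss)] = −599.434 · ln(0.408877) = 536.098 s.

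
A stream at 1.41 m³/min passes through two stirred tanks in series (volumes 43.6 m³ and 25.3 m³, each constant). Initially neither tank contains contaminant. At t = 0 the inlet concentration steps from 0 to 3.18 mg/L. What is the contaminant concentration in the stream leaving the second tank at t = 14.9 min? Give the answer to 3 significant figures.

0.417 mg/L

Each tank obeys Vᵢ dCᵢ/dt = Q(Cᵢ₋₁ − Cᵢ), so τᵢ = Vᵢ/Q.
τ₁ = 43.6/1.41 = 30.922 min; τ₂ = 25.3/1.41 = 17.943 min.
Solving the cascade with C₁(0)=C₂(0)=0 gives C₂(t) = C_in[1 − (τ₁ e^(−t/τ₁) − τ₂ e^(−t/τ₂))/(τ₁ − τ₂)].
At t = 14.9: e^(−t/τ₁) = 0.61763, e^(−t/τ₂) = 0.43588.
C₂ = 3.18·[1 − (30.922·0.61763 − 17.943·0.43588)/(12.979)] = 3.18·0.13108 = 0.41684 mg/L.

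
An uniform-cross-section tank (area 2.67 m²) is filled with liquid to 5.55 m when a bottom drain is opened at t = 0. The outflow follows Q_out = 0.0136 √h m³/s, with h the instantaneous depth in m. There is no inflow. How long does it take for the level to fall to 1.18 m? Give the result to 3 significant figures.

498 s

Mass balance (ρ constant): A dh/dt = −0.0136 √h.
Separate and integrate: 2(√h − √h₀) = −(0.0136/A) t.
t = 2A(√h₀ − √h)/0.0136 = 2·2.67·(√5.55 − √1.18)/0.0136
  = 5.3400 × (2.3558 − 1.0863) / 0.0136 = 498.49 s.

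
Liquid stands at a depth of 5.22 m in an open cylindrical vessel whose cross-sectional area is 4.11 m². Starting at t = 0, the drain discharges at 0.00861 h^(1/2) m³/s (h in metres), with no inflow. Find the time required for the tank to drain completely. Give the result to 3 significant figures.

A dh/dt = −Q_out = −0.00861 √h.
This is separable: 2 d(√h)/dt = −0.00861/A, so √h = √h₀ − (0.00861/(2A)) t.
Set h = 0: 2√h₀ = (0.00861/A) t_empty ⇒ t_empty = 2A√h₀/0.00861.
t_empty = 2·4.11·√5.22/0.00861 = 8.2200·2.2847/0.00861 = 2181.2 s.

2180 s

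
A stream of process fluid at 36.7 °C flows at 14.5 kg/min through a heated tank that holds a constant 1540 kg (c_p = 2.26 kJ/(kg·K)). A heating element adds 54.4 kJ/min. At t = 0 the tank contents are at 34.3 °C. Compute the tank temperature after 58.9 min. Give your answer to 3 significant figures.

36.0 °C

M c_p dT/dt = ṁ c_p (T_in − T) + Q̇.
τ = M/ṁ = 106.21 min; T_ss = T_in + Q̇/(ṁ c_p) = 36.7 + 54.4/(14.5·2.26) = 38.360 °C.
Integrating: T(t) = T_ss + (T₀ − T_ss) e^(−t/τ).
T(58.9) = 38.360 + (-4.0601)·e^(−58.9/106.21) = 38.360 + (-4.0601)·0.57431 = 36.028 °C.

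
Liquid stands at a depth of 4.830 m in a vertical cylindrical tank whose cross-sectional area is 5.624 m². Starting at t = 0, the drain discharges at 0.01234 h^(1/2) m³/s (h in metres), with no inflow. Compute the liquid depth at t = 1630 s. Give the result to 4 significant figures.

Volume balance on the tank: A dh/dt = −0.01234 √h.
This is separable: 2 d(√h)/dt = −0.01234/A, so √h = √h₀ − (0.01234/(2A)) t.
√h = √4.830 − 0.01234·1630/(2·5.624) = 2.19773 − 1.78825 = 0.409479.
h = 0.409479² = 0.167673 m.

0.1677 m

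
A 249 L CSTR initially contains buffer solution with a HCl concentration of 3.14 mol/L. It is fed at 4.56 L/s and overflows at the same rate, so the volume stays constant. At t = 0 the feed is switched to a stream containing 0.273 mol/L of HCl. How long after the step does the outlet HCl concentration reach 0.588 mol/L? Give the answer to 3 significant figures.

Species balance on the tank: V dC/dt = Q(C_in − C), so τ = V/Q = 54.605 s.
C(t) = C_in + (C₀ − C_in) e^(−t/τ). Set C = 0.588 and solve for t:
e^(−t/τ) = (C − C_in)/(C₀ − C_in) = (0.588 − 0.273)/(3.14 − 0.273) = 0.10987
t = −τ ln(…) = 54.605 × 2.2084 = 120.59 s.

121 s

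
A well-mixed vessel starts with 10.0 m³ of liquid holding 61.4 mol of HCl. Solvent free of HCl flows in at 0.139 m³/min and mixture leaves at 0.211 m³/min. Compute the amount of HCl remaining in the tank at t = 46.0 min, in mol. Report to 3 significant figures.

Total volume: dV/dt = Q_in − Q_out = -0.072000 m³/min, so V(t) = 10.0 − 0.072000 t and V(46.0) = 6.6880 m³.
Species balance (pure solvent in): dm/dt = −Q_out · m/V(t).
dm/m = −Q_out dt/(V₀ − 0.072000 t); integrating gives ln(m/m₀) = −(Q_out/(Q_in−Q_out)) ln(V/V₀).
m = m₀ (V₀/V)^(Q_out/(Q_in−Q_out)) = 61.4 × (10.0/6.6880)^(-2.9306) = 18.888 mol.

18.9 mol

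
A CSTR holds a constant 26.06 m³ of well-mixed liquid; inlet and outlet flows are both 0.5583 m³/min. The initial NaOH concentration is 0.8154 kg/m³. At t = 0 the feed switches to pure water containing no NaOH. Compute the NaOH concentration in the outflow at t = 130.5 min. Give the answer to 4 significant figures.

Unsteady species balance (constant V, well mixed): V dC/dt = Q(C_in − C).
Time constant τ = V/Q = 26.06/0.5583 = 46.6774 min.
C approaches C_in exponentially: C(t) = C_in + (C₀ − C_in) e^(−t/τ).
C(130.5) = 0 + (0.8154 − 0)·e^(−130.5/46.6774) = 0 + (0.815400)·0.0610669 = 0.0497940 kg/m³.

0.04979 kg/m³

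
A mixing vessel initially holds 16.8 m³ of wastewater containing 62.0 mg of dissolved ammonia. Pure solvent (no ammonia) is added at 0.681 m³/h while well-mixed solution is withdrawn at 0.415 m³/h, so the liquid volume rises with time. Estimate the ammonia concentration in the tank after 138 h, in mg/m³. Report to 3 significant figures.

0.190 mg/m³

Total volume: dV/dt = Q_in − Q_out = 0.26600 m³/h, so V(t) = 16.8 + 0.26600 t and V(138) = 53.508 m³.
Solute balance: dm/dt = 0 − Q_out C = −Q_out m/V(t).
dm/m = −Q_out dt/(V₀ + 0.26600 t); integrating gives ln(m/m₀) = −(Q_out/(Q_in−Q_out)) ln(V/V₀).
m = m₀ (V₀/V)^(Q_out/(Q_in−Q_out)) = 62.0 × (16.8/53.508)^(1.5602) = 10.173 mg.
C = m/V = 10.173/53.508 = 0.19013 mg/m³.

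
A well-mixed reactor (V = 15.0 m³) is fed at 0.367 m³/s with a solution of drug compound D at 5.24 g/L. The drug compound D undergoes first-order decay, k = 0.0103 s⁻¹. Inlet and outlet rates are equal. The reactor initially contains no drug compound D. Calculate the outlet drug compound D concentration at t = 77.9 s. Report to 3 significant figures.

Species balance: V dC/dt = Q C_in − Q C − k V C.
dC/dt = (Q/V) C_in − (Q/V + k) C; effective rate a = Q/V + k = 0.024467 + 0.0103 = 0.034767 s⁻¹.
C_ss = Q C_in/(Q + kV) = 3.6876 g/L; C(t) = C_ss + (C₀ − C_ss) e^(−a t).
C(77.9) = 3.6876 + (-3.6876)·e^(−0.034767·77.9) = 3.6876 + (-3.6876)·0.066648 = 3.4418 g/L.

3.44 g/L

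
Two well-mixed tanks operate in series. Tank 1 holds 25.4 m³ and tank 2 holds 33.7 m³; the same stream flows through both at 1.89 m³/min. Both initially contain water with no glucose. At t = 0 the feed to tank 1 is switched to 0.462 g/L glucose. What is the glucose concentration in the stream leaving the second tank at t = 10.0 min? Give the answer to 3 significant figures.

0.0632 g/L

Time constants: τᵢ = Vᵢ/Q for each well-mixed tank.
τ₁ = 25.4/1.89 = 13.439 min; τ₂ = 33.7/1.89 = 17.831 min.
Solving the cascade with C₁(0)=C₂(0)=0 gives C₂(t) = C_in[1 − (τ₁ e^(−t/τ₁) − τ₂ e^(−t/τ₂))/(τ₁ − τ₂)].
At t = 10.0: e^(−t/τ₁) = 0.47516, e^(−t/τ₂) = 0.57073.
C₂ = 0.462·[1 − (13.439·0.47516 − 17.831·0.57073)/(-4.3915)] = 0.462·0.13680 = 0.063200 g/L.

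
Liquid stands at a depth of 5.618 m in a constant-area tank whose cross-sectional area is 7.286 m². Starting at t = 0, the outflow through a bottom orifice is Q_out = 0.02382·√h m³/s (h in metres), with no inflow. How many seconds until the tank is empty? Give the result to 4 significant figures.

1450 s

Accumulation of liquid (constant cross-section A): A dh/dt = −0.02382 √h.
Separate and integrate: 2(√h − √h₀) = −(0.02382/A) t.
Tank is empty when √h = 0: t_empty = 2A√h₀/0.02382.
t_empty = 2·7.286·√5.618/0.02382 = 14.5720·2.37023/0.02382 = 1450.00 s.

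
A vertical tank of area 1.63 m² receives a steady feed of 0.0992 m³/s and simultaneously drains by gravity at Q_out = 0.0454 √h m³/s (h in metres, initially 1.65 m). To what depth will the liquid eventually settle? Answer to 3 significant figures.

4.77 m

Level balance: A dh/dt = 0.0992 − 0.0454 √h. Setting dh/dt = 0:
Q_in = 0.0454 √h_ss ⇒ √h_ss = 0.0992/0.0454 = 2.1850.
h_ss = 2.1850² = 4.7743 m. (Since h₀ = 1.65 m < h_ss, the level will rise toward this value.)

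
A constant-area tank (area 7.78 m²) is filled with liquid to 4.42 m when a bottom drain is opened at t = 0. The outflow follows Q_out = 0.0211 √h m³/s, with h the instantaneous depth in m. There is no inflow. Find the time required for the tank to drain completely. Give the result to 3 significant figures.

A dh/dt = −Q_out = −0.0211 √h.
Separate and integrate: 2(√h − √h₀) = −(0.0211/A) t.
Tank is empty when √h = 0: t_empty = 2A√h₀/0.0211.
t_empty = 2·7.78·√4.42/0.0211 = 15.560·2.1024/0.0211 = 1550.4 s.

1550 s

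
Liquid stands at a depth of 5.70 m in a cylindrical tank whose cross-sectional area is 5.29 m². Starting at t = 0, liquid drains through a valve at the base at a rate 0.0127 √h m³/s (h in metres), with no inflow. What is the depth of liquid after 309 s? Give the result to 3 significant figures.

With no inflow, A dh/dt = −0.0127 √h.
∫ h^(−1/2) dh = −(0.0127/A) ∫ dt, giving 2√h = 2√h₀ − (0.0127/A) t.
√h = √5.70 − 0.0127·309/(2·5.29) = 2.3875 − 0.37092 = 2.0166.
h = 2.0166² = 4.0665 m.

4.07 m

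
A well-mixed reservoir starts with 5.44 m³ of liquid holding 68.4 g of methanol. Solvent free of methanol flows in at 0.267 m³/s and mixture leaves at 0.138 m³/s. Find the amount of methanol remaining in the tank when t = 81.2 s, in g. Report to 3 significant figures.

21.7 g

Total volume: dV/dt = Q_in − Q_out = 0.12900 m³/s, so V(t) = 5.44 + 0.12900 t and V(81.2) = 15.915 m³.
Solute balance: dm/dt = 0 − Q_out C = −Q_out m/V(t).
dm/m = −Q_out dt/(V₀ + 0.12900 t); integrating gives ln(m/m₀) = −(Q_out/(Q_in−Q_out)) ln(V/V₀).
m = m₀ (V₀/V)^(Q_out/(Q_in−Q_out)) = 68.4 × (5.44/15.915)^(1.0698) = 21.693 g.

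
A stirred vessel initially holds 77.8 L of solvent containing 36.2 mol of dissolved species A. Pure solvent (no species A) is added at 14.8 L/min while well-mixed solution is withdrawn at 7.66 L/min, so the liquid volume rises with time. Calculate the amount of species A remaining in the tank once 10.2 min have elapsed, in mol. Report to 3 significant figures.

17.8 mol

Total volume: dV/dt = Q_in − Q_out = 7.1400 L/min, so V(t) = 77.8 + 7.1400 t and V(10.2) = 150.63 L.
No species A enters, so dm/dt = −Q_out · (m/V).
dm/m = −Q_out dt/(V₀ + 7.1400 t); integrating gives ln(m/m₀) = −(Q_out/(Q_in−Q_out)) ln(V/V₀).
m = m₀ (V₀/V)^(Q_out/(Q_in−Q_out)) = 36.2 × (77.8/150.63)^(1.0728) = 17.819 mol.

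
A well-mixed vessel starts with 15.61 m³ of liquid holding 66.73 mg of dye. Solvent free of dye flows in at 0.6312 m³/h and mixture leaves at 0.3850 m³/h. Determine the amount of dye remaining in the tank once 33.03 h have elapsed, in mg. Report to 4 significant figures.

Let m(t) be the amount of dye. Volume: V(t) = V₀ + (Q_in − Q_out) t = 15.61 + 0.246200 t; V(33.03) = 23.7420 m³.
Species balance (pure solvent in): dm/dt = −Q_out · m/V(t).
Separate: dm/m = −Q_out dt/V(t) ⇒ ln(m/m₀) = −(Q_out/(Q_in−Q_out)) ln(V/V₀).
m = m₀ (V₀/V)^(Q_out/(Q_in−Q_out)) = 66.73 × (15.61/23.7420)^(1.56377) = 34.6367 mg.

34.64 mg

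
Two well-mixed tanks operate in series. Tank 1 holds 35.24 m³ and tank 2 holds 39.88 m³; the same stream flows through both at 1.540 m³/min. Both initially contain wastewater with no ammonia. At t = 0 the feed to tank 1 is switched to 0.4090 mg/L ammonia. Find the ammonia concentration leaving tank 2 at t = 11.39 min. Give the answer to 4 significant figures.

Time constants: τᵢ = Vᵢ/Q for each well-mixed tank.
τ₁ = 35.24/1.540 = 22.8831 min; τ₂ = 39.88/1.540 = 25.8961 min.
Solving the cascade with C₁(0)=C₂(0)=0 gives C₂(t) = C_in[1 − (τ₁ e^(−t/τ₁) − τ₂ e^(−t/τ₂))/(τ₁ − τ₂)].
At t = 11.39: e^(−t/τ₁) = 0.607899, e^(−t/τ₂) = 0.644143.
C₂ = 0.4090·[1 − (22.8831·0.607899 − 25.8961·0.644143)/(-3.01299)] = 0.4090·0.0805883 = 0.0329606 mg/L.

0.03296 mg/L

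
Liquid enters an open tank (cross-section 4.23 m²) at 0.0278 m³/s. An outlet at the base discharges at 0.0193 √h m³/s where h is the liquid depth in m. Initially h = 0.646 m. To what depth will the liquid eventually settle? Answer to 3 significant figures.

2.07 m

Accumulation of liquid (constant cross-section A): A dh/dt = Q_in − 0.0193 √h. At steady state dh/dt = 0:
Q_in = 0.0193 √h_ss ⇒ √h_ss = 0.0278/0.0193 = 1.4404.
h_ss = 1.4404² = 2.0748 m. (Since h₀ = 0.646 m < h_ss, the level will rise toward this value.)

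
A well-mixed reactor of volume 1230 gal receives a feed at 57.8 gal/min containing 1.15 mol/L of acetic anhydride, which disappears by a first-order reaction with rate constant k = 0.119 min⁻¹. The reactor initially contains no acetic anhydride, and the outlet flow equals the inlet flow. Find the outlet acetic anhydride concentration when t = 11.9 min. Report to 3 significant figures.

0.280 mol/L

Accumulation = in − out − consumed: V dC/dt = Q C_in − Q C − k V C.
This is linear with rate a = Q/V + k = 0.16599 min⁻¹.
C_ss = Q C_in/(Q + kV) = 0.32556 mol/L; C(t) = C_ss + (C₀ − C_ss) e^(−a t).
C(11.9) = 0.32556 + (-0.32556)·e^(−0.16599·11.9) = 0.32556 + (-0.32556)·0.13872 = 0.28040 mol/L.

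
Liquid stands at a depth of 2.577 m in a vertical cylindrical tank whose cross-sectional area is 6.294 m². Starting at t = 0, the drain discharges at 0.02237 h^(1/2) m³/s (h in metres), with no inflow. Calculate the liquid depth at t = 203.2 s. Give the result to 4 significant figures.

1.548 m

Unsteady balance on liquid volume: A dh/dt = −0.02237 √h.
Separate and integrate: 2(√h − √h₀) = −(0.02237/A) t.
√h = √2.577 − 0.02237·203.2/(2·6.294) = 1.60530 − 0.361105 = 1.24420.
h = 1.24420² = 1.54803 m.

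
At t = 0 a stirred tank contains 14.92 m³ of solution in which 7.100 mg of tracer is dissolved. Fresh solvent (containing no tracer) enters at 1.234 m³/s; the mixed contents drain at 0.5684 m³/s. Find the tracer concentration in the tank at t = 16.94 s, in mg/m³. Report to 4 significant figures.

0.1676 mg/m³

Let m(t) be the amount of tracer. Volume: V(t) = V₀ + (Q_in − Q_out) t = 14.92 + 0.665600 t; V(16.94) = 26.1953 m³.
Solute balance: dm/dt = 0 − Q_out C = −Q_out m/V(t).
Separate: dm/m = −Q_out dt/V(t) ⇒ ln(m/m₀) = −(Q_out/(Q_in−Q_out)) ln(V/V₀).
m = m₀ (V₀/V)^(Q_out/(Q_in−Q_out)) = 7.100 × (14.92/26.1953)^(0.853966) = 4.39039 mg.
C = m/V = 4.39039/26.1953 = 0.167602 mg/m³.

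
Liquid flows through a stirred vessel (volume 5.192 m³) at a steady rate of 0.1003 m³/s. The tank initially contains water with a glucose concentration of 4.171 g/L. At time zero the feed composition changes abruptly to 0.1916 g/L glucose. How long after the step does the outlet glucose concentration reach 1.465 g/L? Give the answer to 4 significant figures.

58.98 s

Species balance: V dC/dt = Q(C_in − C) ⇒ τ = V/Q = 51.7647 s.
C(t) = C_in + (C₀ − C_in) e^(−t/τ). Set C = 1.465 and solve for t:
e^(−t/τ) = (C − C_in)/(C₀ − C_in) = (1.465 − 0.1916)/(4.171 − 0.1916) = 0.319998
t = −τ ln(…) = 51.7647 × 1.13944 = 58.9828 s.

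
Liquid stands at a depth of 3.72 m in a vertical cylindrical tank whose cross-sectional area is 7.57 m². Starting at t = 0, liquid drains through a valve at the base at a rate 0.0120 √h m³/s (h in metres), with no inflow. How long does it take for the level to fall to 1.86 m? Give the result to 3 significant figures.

713 s

With no inflow, A dh/dt = −0.0120 √h.
This is separable: 2 d(√h)/dt = −0.0120/A, so √h = √h₀ − (0.0120/(2A)) t.
t = 2A(√h₀ − √h)/0.0120 = 2·7.57·(√3.72 − √1.86)/0.0120
  = 15.140 × (1.9287 − 1.3638) / 0.0120 = 712.73 s.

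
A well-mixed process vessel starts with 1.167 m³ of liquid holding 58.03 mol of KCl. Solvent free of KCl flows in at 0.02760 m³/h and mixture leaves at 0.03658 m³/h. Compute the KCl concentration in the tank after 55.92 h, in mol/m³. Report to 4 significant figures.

Let m(t) be the amount of KCl. Volume: V(t) = V₀ + (Q_in − Q_out) t = 1.167 − 0.00898000 t; V(55.92) = 0.664838 m³.
Species balance (pure solvent in): dm/dt = −Q_out · m/V(t).
Separate: dm/m = −Q_out dt/V(t) ⇒ ln(m/m₀) = −(Q_out/(Q_in−Q_out)) ln(V/V₀).
m = m₀ (V₀/V)^(Q_out/(Q_in−Q_out)) = 58.03 × (1.167/0.664838)^(-4.07350) = 5.86508 mol.
C = m/V = 5.86508/0.664838 = 8.82182 mol/m³.

8.822 mol/m³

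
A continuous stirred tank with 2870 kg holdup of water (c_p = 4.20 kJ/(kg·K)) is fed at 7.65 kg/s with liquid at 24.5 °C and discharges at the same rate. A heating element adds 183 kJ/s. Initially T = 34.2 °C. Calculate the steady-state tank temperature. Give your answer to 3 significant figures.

M c_p dT/dt = ṁ c_p (T_in − T) + Q̇.
At steady state dT/dt = 0 ⇒ T_ss = T_in + Q̇/(ṁ c_p) = 24.5 + 183/(7.65·4.20) = 30.196 °C.

30.2 °C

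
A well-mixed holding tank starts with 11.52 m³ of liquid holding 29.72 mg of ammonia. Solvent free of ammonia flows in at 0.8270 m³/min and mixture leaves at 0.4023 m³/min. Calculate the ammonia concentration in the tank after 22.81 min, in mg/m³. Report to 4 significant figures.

0.7861 mg/m³

Let m(t) be the amount of ammonia. Volume: V(t) = V₀ + (Q_in − Q_out) t = 11.52 + 0.424700 t; V(22.81) = 21.2074 m³.
No ammonia enters, so dm/dt = −Q_out · (m/V).
dm/m = −Q_out dt/(V₀ + 0.424700 t); integrating gives ln(m/m₀) = −(Q_out/(Q_in−Q_out)) ln(V/V₀).
m = m₀ (V₀/V)^(Q_out/(Q_in−Q_out)) = 29.72 × (11.52/21.2074)^(0.947257) = 16.6722 mg.
C = m/V = 16.6722/21.2074 = 0.786149 mg/m³.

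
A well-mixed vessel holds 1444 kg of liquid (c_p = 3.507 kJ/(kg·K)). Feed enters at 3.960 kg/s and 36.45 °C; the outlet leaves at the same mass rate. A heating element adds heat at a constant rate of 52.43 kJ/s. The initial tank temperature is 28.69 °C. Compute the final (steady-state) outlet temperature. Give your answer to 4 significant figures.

M c_p dT/dt = ṁ c_p (T_in − T) + Q̇.
At steady state dT/dt = 0 ⇒ T_ss = T_in + Q̇/(ṁ c_p) = 36.45 + 52.43/(3.960·3.507) = 40.2253 °C.

40.23 °C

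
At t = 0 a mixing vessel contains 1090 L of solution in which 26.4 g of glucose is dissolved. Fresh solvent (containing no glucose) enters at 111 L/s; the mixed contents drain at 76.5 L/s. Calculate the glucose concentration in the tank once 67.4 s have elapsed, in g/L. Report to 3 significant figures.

Total volume: dV/dt = Q_in − Q_out = 34.500 L/s, so V(t) = 1090 + 34.500 t and V(67.4) = 3415.3 L.
Species balance (pure solvent in): dm/dt = −Q_out · m/V(t).
dm/m = −Q_out dt/(V₀ + 34.500 t); integrating gives ln(m/m₀) = −(Q_out/(Q_in−Q_out)) ln(V/V₀).
m = m₀ (V₀/V)^(Q_out/(Q_in−Q_out)) = 26.4 × (1090/3415.3)^(2.2174) = 2.0978 g.
C = m/V = 2.0978/3415.3 = 0.00061425 g/L.

0.000614 g/L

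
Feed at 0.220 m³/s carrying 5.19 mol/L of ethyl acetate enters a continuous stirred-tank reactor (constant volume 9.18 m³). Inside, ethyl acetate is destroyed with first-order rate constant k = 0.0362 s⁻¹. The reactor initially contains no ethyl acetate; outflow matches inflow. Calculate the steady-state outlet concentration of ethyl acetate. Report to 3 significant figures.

V dC/dt = Q(C_in − C) − k V C.
At steady state: 0 = Q C_in − (Q + kV) C_ss, so C_ss = Q C_in/(Q + kV).
C_ss = 0.220·5.19/(0.220 + 0.0362·9.18) = 1.1418/0.55232 = 2.0673 mol/L.

2.07 mol/L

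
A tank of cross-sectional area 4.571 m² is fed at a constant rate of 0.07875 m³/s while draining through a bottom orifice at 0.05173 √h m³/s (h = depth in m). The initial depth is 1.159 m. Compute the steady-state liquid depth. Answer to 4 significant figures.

2.317 m

Level balance: A dh/dt = 0.07875 − 0.05173 √h. Setting dh/dt = 0:
Q_in = 0.05173 √h_ss ⇒ √h_ss = 0.07875/0.05173 = 1.52233.
h_ss = 1.52233² = 2.31748 m. (Since h₀ = 1.159 m < h_ss, the level will rise toward this value.)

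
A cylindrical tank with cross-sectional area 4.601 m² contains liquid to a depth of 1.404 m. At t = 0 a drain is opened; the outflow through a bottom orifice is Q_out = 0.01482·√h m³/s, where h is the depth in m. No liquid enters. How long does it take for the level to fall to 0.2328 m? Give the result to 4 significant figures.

With no inflow, A dh/dt = −0.01482 √h.
∫ h^(−1/2) dh = −(0.01482/A) ∫ dt, giving 2√h = 2√h₀ − (0.01482/A) t.
t = 2A(√h₀ − √h)/0.01482 = 2·4.601·(√1.404 − √0.2328)/0.01482
  = 9.20200 × (1.18491 − 0.482494) / 0.01482 = 436.140 s.

436.1 s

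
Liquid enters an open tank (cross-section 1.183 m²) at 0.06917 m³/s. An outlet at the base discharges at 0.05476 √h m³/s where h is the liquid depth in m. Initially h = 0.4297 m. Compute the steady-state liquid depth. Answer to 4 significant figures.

A dh/dt = Q_in − 0.05476 √h. Steady state requires inflow = outflow:
Q_in = 0.05476 √h_ss ⇒ √h_ss = 0.06917/0.05476 = 1.26315.
h_ss = 1.26315² = 1.59554 m. (Since h₀ = 0.4297 m < h_ss, the level will rise toward this value.)

1.596 m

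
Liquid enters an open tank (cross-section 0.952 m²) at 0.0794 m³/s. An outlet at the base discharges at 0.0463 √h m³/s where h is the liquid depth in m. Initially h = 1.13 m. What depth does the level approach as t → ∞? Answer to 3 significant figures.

A dh/dt = Q_in − 0.0463 √h. Steady state requires inflow = outflow:
Q_in = 0.0463 √h_ss ⇒ √h_ss = 0.0794/0.0463 = 1.7149.
h_ss = 1.7149² = 2.9409 m. (Since h₀ = 1.13 m < h_ss, the level will rise toward this value.)

2.94 m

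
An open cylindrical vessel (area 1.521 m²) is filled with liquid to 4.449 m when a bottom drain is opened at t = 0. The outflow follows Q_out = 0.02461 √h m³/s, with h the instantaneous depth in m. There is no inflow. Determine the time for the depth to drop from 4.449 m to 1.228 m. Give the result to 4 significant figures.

123.7 s

With no inflow, A dh/dt = −0.02461 √h.
∫ h^(−1/2) dh = −(0.02461/A) ∫ dt, giving 2√h = 2√h₀ − (0.02461/A) t.
t = 2A(√h₀ − √h)/0.02461 = 2·1.521·(√4.449 − √1.228)/0.02461
  = 3.04200 × (2.10927 − 1.10815) / 0.02461 = 123.746 s.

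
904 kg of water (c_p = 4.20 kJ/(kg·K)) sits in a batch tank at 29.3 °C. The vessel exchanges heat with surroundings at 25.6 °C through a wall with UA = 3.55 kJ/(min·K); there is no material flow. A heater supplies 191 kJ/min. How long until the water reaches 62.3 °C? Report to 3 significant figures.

1150 min

M c_p dT/dt = −UA(T − T_amb) + Q̇.
τ = M c_p/UA = 1069.5 min; T_ss = T_amb + Q̇/UA = 25.6 + 191/3.55 = 79.403 °C.
T(t) = T_ss + (T₀ − T_ss)e^(−t/τ); set T = 62.3:
t = −τ ln[(T − T_ss)/(T₀ − T_ss)] = −1069.5 · ln(0.34135) = 1149.6 min.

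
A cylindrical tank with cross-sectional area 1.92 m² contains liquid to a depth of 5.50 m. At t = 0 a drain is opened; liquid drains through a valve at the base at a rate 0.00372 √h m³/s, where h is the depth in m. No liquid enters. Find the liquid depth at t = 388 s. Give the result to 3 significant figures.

Unsteady balance on liquid volume: A dh/dt = −0.00372 √h.
This is separable: 2 d(√h)/dt = −0.00372/A, so √h = √h₀ − (0.00372/(2A)) t.
√h = √5.50 − 0.00372·388/(2·1.92) = 2.3452 − 0.37588 = 1.9693.
h = 1.9693² = 3.8783 m.

3.88 m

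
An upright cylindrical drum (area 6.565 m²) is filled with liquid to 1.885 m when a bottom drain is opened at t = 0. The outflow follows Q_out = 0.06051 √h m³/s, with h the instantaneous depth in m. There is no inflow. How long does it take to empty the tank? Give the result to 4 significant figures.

Unsteady balance on liquid volume: A dh/dt = −0.06051 √h.
Separate and integrate: 2(√h − √h₀) = −(0.06051/A) t.
Set h = 0: 2√h₀ = (0.06051/A) t_empty ⇒ t_empty = 2A√h₀/0.06051.
t_empty = 2·6.565·√1.885/0.06051 = 13.1300·1.37295/0.06051 = 297.916 s.

297.9 s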